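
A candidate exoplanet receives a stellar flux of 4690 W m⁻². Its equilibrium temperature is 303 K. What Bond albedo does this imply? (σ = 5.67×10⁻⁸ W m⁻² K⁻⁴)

A ≈ 0.59

From T_eq⁴ = S(1−A)/(4σ): 1−A = 4σT_eq⁴/S.
1−A = 4 × 5.67×10⁻⁸ × (303)⁴ / 4690 = 0.408.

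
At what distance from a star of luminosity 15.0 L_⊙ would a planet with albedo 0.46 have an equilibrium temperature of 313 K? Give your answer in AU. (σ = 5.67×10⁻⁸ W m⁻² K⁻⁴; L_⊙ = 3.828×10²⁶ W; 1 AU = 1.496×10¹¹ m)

L = 15.0 × 3.828×10²⁶ = 5.74×10²⁷ W.
From T_eq⁴ = L(1−A)/(16πσd²): d = √[L(1−A)/(16πσT_eq⁴)].
d = √[5.74×10²⁷ × 0.54 / (16π × 5.67×10⁻⁸ × (313)⁴)] = 3.37×10¹¹ m = 2.25 AU.

d ≈ 2.25 AU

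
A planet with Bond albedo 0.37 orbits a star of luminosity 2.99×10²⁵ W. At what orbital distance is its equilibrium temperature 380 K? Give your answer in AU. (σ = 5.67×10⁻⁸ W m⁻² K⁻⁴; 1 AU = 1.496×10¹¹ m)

d ≈ 0.119 AU

From T_eq⁴ = L(1−A)/(16πσd²): d = √[L(1−A)/(16πσT_eq⁴)].
d = √[2.99×10²⁵ × 0.63 / (16π × 5.67×10⁻⁸ × (380)⁴)] = 1.78×10¹⁰ m = 0.119 AU.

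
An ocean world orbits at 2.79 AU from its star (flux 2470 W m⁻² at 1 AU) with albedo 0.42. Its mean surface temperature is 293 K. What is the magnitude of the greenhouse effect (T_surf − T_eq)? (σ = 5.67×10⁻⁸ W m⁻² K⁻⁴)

ΔT ≈ 124.2 K

S = 2470/2.79² = 317.3 W m⁻².
T_eq = [S(1−A)/(4σ)]^(1/4) = [317.3×0.58/(4×5.67×10⁻⁸)]^(1/4) = 168.8 K.
ΔT = T_surf − T_eq = 293 − 168.8.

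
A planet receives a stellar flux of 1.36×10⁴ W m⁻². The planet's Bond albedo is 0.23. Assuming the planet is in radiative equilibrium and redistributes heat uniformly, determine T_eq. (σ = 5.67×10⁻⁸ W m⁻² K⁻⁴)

T_eq ≈ 464 K

Energy balance: absorbed = emitted ⇒ πR²·S(1−A) = 4πR²·σT_eq⁴, so T_eq⁴ = S(1−A)/(4σ).
T_eq = [1.36×10⁴ × 0.77 / (4 × 5.67×10⁻⁸)]^(1/4) = (4.62×10¹⁰)^(1/4) = 464 K.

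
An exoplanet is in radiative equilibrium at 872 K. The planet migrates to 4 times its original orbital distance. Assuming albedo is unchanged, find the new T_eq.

T_eq ≈ 436 K

T_eq ∝ L^(1/4) · d^(−1/2).
T′ = 872 / 4^(1/2) = 436 K.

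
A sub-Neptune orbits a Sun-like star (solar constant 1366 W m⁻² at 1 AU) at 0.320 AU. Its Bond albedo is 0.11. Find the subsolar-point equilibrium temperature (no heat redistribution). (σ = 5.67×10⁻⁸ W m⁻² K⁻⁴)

Flux at 0.320 AU: S = 1366/0.320² = 1.33×10⁴ W m⁻².
At the subsolar point the surface absorbs S(1−A) and emits σT⁴ per unit area — no factor of 4, since only the local patch is in balance.
T = [1.33×10⁴ × 0.89 / 5.67×10⁻⁸]^(1/4) = (2.09×10¹¹)^(1/4) = 676 K.

T_ss ≈ 676 K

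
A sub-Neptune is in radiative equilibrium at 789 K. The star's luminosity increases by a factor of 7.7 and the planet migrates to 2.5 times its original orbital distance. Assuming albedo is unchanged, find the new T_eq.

T_eq ∝ L^(1/4) · d^(−1/2).
T′ = 789 × 7.7^(1/4) / 2.5^(1/2) = 831 K.

T_eq ≈ 831 K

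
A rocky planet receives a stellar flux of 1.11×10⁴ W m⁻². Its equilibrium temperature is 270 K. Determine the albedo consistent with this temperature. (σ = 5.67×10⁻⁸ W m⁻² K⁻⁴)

From T_eq⁴ = S(1−A)/(4σ): 1−A = 4σT_eq⁴/S.
1−A = 4 × 5.67×10⁻⁸ × (270)⁴ / 1.11×10⁴ = 0.109.

A ≈ 0.89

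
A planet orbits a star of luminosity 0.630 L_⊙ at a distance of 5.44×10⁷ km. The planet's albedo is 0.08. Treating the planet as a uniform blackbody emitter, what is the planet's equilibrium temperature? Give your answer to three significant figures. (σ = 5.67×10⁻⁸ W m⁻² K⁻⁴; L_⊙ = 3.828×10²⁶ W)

T_eq ≈ 403 K

d = 5.44×10⁷ km = 5.44×10¹⁰ m.
L = 0.630 × 3.828×10²⁶ = 2.41×10²⁶ W.
Flux: S = L/(4πd²) = 2.41×10²⁶/(4π×(5.44×10¹⁰)²) = 6480 W m⁻².
Energy balance: absorbed = emitted ⇒ πR²·S(1−A) = 4πR²·σT_eq⁴, so T_eq⁴ = S(1−A)/(4σ).
T_eq = [6480 × 0.92 / (4 × 5.67×10⁻⁸)]^(1/4) = (2.63×10¹⁰)^(1/4) = 403 K.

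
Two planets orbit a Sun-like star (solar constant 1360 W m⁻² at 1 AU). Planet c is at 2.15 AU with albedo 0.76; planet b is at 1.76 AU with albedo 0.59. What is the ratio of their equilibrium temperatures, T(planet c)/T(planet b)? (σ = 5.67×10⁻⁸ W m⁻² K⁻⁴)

T_eq = [S₀(1−A)/(4σd²)]^(1/4), so T ∝ (1−A)^(1/4) / √d.
T₁ = [1360×0.24/(4×5.67×10⁻⁸×2.15²)]^(1/4) = 132.83 K.
T₂ = [1360×0.41/(4×5.67×10⁻⁸×1.76²)]^(1/4) = 167.85 K.

T₁/T₂ ≈ 0.791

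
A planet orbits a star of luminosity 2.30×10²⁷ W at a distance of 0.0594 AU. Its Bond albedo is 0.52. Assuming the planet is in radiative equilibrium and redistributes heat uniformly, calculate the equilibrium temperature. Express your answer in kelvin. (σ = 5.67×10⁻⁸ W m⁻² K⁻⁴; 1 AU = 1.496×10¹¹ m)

T_eq ≈ 1490 K

d = 0.0594 AU = 8.89×10⁹ m.
Flux: S = L/(4πd²) = 2.30×10²⁷/(4π×(8.89×10⁹)²) = 2.32×10⁶ W m⁻².
Energy balance: absorbed = emitted ⇒ πR²·S(1−A) = 4πR²·σT_eq⁴, so T_eq⁴ = S(1−A)/(4σ).
T_eq = [2.32×10⁶ × 0.48 / (4 × 5.67×10⁻⁸)]^(1/4) = (4.91×10¹²)^(1/4) = 1490 K.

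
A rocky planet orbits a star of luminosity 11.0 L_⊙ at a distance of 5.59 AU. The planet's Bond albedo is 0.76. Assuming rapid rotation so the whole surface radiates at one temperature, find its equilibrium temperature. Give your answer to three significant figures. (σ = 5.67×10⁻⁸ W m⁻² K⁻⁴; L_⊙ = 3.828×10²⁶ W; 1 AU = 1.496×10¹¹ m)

T_eq ≈ 150 K

d = 5.59 AU = 8.36×10¹¹ m.
L = 11.0 × 3.828×10²⁶ = 4.21×10²⁷ W.
Flux: S = L/(4πd²) = 4.21×10²⁷/(4π×(8.36×10¹¹)²) = 479 W m⁻².
Energy balance: absorbed = emitted ⇒ πR²·S(1−A) = 4πR²·σT_eq⁴, so T_eq⁴ = S(1−A)/(4σ).
T_eq = [479 × 0.24 / (4 × 5.67×10⁻⁸)]^(1/4) = (5.07×10⁸)^(1/4) = 150 K.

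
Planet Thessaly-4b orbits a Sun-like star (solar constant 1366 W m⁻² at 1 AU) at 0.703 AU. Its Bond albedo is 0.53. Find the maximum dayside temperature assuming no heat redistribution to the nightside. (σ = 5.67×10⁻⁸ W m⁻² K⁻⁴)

T_ss ≈ 389 K

Flux at 0.703 AU: S = 1366/0.703² = 2760 W m⁻².
With no redistribution each surface element balances locally: S(1−A) = σT⁴.
T = [2760 × 0.47 / 5.67×10⁻⁸]^(1/4) = (2.29×10¹⁰)^(1/4) = 389 K.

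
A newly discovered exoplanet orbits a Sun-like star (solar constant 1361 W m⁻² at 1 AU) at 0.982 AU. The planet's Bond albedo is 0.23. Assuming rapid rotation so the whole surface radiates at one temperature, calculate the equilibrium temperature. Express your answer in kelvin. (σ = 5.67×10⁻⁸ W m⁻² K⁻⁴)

Flux at 0.982 AU: S = 1361/0.982² = 1410 W m⁻².
Energy balance: absorbed = emitted ⇒ πR²·S(1−A) = 4πR²·σT_eq⁴, so T_eq⁴ = S(1−A)/(4σ).
T_eq = [1410 × 0.77 / (4 × 5.67×10⁻⁸)]^(1/4) = (4.79×10⁹)^(1/4) = 263 K.

T_eq ≈ 263 K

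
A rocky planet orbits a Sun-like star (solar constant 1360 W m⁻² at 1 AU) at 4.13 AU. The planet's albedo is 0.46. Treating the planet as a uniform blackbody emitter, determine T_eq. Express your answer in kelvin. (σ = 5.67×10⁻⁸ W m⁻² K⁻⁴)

Flux at 4.13 AU: S = 1360/4.13² = 79.7 W m⁻².
Energy balance: absorbed = emitted ⇒ πR²·S(1−A) = 4πR²·σT_eq⁴, so T_eq⁴ = S(1−A)/(4σ).
T_eq = [79.7 × 0.54 / (4 × 5.67×10⁻⁸)]^(1/4) = (1.90×10⁸)^(1/4) = 117 K.

T_eq ≈ 117 K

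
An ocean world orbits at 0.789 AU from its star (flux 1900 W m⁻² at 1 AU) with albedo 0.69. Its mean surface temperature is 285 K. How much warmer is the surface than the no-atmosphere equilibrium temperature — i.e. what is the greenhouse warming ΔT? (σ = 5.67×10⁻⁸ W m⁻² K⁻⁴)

ΔT ≈ 30.9 K

S = 1900/0.789² = 3052 W m⁻².
T_eq = [S(1−A)/(4σ)]^(1/4) = [3052×0.31/(4×5.67×10⁻⁸)]^(1/4) = 254.1 K.
ΔT = T_surf − T_eq = 285 − 254.1.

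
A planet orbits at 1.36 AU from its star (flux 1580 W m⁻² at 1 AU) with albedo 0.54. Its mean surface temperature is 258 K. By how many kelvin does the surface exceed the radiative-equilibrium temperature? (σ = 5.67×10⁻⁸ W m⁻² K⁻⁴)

ΔT ≈ 54.0 K

S = 1580/1.36² = 854.2 W m⁻².
T_eq = [S(1−A)/(4σ)]^(1/4) = [854.2×0.46/(4×5.67×10⁻⁸)]^(1/4) = 204.0 K.
ΔT = T_surf − T_eq = 258 − 204.0.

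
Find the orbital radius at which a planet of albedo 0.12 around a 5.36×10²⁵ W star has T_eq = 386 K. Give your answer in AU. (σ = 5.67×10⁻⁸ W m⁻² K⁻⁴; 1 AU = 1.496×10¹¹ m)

d ≈ 0.183 AU

From T_eq⁴ = L(1−A)/(16πσd²): d = √[L(1−A)/(16πσT_eq⁴)].
d = √[5.36×10²⁵ × 0.88 / (16π × 5.67×10⁻⁸ × (386)⁴)] = 2.73×10¹⁰ m = 0.183 AU.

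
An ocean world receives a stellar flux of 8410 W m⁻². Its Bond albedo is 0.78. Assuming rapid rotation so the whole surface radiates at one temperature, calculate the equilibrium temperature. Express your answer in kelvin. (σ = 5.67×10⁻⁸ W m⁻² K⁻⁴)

T_eq ≈ 301 K

Energy balance: absorbed = emitted ⇒ πR²·S(1−A) = 4πR²·σT_eq⁴, so T_eq⁴ = S(1−A)/(4σ).
T_eq = [8410 × 0.22 / (4 × 5.67×10⁻⁸)]^(1/4) = (8.16×10⁹)^(1/4) = 301 K.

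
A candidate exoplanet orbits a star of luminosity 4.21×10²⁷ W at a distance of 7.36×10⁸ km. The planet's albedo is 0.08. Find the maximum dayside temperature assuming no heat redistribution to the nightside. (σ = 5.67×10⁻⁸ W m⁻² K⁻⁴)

T_ss ≈ 317 K

d = 7.36×10⁸ km = 7.36×10¹¹ m.
Flux: S = L/(4πd²) = 4.21×10²⁷/(4π×(7.36×10¹¹)²) = 618 W m⁻².
With no redistribution each surface element balances locally: S(1−A) = σT⁴.
T = [618 × 0.92 / 5.67×10⁻⁸]^(1/4) = (1.00×10¹⁰)^(1/4) = 317 K.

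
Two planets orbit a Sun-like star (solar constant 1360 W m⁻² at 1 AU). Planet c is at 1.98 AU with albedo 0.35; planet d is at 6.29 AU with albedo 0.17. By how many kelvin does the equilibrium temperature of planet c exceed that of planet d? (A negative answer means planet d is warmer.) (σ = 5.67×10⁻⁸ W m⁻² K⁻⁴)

T_eq = [S₀(1−A)/(4σd²)]^(1/4), so T ∝ (1−A)^(1/4) / √d.
T₁ = [1360×0.65/(4×5.67×10⁻⁸×1.98²)]^(1/4) = 177.57 K.
T₂ = [1360×0.83/(4×5.67×10⁻⁸×6.29²)]^(1/4) = 105.91 K.

ΔT ≈ 71.7 K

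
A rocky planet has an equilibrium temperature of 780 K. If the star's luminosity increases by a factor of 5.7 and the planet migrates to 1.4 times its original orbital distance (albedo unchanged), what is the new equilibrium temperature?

T_eq ≈ 1020 K

T_eq ∝ L^(1/4) · d^(−1/2).
T′ = 780 × 5.7^(1/4) / 1.4^(1/2) = 1020 K.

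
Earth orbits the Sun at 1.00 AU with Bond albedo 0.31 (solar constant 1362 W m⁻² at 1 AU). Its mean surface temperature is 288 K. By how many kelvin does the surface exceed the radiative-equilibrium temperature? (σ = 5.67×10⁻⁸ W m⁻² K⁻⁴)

ΔT ≈ 34.3 K

S = 1362/1.00² = 1362 W m⁻².
T_eq = [S(1−A)/(4σ)]^(1/4) = [1362×0.69/(4×5.67×10⁻⁸)]^(1/4) = 253.7 K.
ΔT = T_surf − T_eq = 288 − 253.7.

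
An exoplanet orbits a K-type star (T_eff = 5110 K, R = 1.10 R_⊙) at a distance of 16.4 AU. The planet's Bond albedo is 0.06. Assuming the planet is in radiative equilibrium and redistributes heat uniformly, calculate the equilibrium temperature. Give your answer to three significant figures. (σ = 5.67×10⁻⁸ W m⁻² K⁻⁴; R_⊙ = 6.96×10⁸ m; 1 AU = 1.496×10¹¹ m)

T_eq ≈ 62.8 K

R_⋆ = 1.10 × 6.96×10⁸ = 7.66×10⁸ m.
d = 16.4 AU = 2.45×10¹² m.
L = 4πR_⋆²σT_⋆⁴ = 4π(7.66×10⁸)² × 5.67×10⁻⁸ × (5110)⁴ = 2.85×10²⁶ W.
S = L/(4πd²) = 3.76 W m⁻².
Energy balance: absorbed = emitted ⇒ πR²·S(1−A) = 4πR²·σT_eq⁴, so T_eq⁴ = S(1−A)/(4σ).
T_eq = [3.76 × 0.94 / (4 × 5.67×10⁻⁸)]^(1/4) = (1.56×10⁷)^(1/4) = 62.8 K.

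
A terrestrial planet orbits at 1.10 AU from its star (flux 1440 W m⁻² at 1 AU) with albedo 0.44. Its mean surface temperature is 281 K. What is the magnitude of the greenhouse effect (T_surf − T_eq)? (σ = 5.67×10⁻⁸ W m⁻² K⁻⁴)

S = 1440/1.10² = 1190 W m⁻².
T_eq = [S(1−A)/(4σ)]^(1/4) = [1190×0.56/(4×5.67×10⁻⁸)]^(1/4) = 232.8 K.
ΔT = T_surf − T_eq = 281 − 232.8.

ΔT ≈ 48.2 K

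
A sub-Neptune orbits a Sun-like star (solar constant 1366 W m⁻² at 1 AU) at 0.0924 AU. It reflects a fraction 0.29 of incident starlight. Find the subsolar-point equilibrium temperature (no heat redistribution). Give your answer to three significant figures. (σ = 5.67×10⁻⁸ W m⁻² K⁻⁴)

T_ss ≈ 1190 K

Flux at 0.0924 AU: S = 1366/0.0924² = 1.60×10⁵ W m⁻².
At the subsolar point the surface absorbs S(1−A) and emits σT⁴ per unit area — no factor of 4, since only the local patch is in balance.
T = [1.60×10⁵ × 0.71 / 5.67×10⁻⁸]^(1/4) = (2.00×10¹²)^(1/4) = 1190 K.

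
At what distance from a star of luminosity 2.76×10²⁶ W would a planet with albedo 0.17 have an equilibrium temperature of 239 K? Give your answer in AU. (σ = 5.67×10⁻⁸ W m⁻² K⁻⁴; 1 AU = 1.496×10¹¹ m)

d ≈ 1.05 AU

From T_eq⁴ = L(1−A)/(16πσd²): d = √[L(1−A)/(16πσT_eq⁴)].
d = √[2.76×10²⁶ × 0.83 / (16π × 5.67×10⁻⁸ × (239)⁴)] = 1.57×10¹¹ m = 1.05 AU.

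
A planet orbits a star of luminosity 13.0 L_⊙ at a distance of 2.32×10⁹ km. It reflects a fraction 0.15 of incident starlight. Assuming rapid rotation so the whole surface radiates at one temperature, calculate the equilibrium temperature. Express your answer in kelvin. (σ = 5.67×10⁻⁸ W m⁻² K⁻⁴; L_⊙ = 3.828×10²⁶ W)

d = 2.32×10⁹ km = 2.32×10¹² m.
L = 13.0 × 3.828×10²⁶ = 4.98×10²⁷ W.
Flux: S = L/(4πd²) = 4.98×10²⁷/(4π×(2.32×10¹²)²) = 73.6 W m⁻².
Energy balance: absorbed = emitted ⇒ πR²·S(1−A) = 4πR²·σT_eq⁴, so T_eq⁴ = S(1−A)/(4σ).
T_eq = [73.6 × 0.85 / (4 × 5.67×10⁻⁸)]^(1/4) = (2.76×10⁸)^(1/4) = 129 K.

T_eq ≈ 129 K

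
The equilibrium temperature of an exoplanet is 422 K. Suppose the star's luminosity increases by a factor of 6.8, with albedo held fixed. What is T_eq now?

T_eq ≈ 681 K

T_eq ∝ L^(1/4) · d^(−1/2).
T′ = 422 × 6.8^(1/4) = 681 K.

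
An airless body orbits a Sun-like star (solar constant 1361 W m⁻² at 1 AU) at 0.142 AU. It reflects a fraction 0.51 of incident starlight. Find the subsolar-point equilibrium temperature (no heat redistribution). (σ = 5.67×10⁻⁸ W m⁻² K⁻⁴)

Flux at 0.142 AU: S = 1361/0.142² = 6.75×10⁴ W m⁻².
At the subsolar point the surface absorbs S(1−A) and emits σT⁴ per unit area — no factor of 4, since only the local patch is in balance.
T = [6.75×10⁴ × 0.49 / 5.67×10⁻⁸]^(1/4) = (5.83×10¹¹)^(1/4) = 874 K.

T_ss ≈ 874 K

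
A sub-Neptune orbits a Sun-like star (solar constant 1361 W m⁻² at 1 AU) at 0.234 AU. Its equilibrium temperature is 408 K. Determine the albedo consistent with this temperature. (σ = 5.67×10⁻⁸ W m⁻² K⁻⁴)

Flux at 0.234 AU: S = 1361/0.234² = 2.49×10⁴ W m⁻².
From T_eq⁴ = S(1−A)/(4σ): 1−A = 4σT_eq⁴/S.
1−A = 4 × 5.67×10⁻⁸ × (408)⁴ / 2.49×10⁴ = 0.253.

A ≈ 0.75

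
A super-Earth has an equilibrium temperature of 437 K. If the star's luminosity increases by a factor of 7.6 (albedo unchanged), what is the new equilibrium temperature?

T_eq ≈ 726 K

T_eq ∝ L^(1/4) · d^(−1/2).
T′ = 437 × 7.6^(1/4) = 726 K.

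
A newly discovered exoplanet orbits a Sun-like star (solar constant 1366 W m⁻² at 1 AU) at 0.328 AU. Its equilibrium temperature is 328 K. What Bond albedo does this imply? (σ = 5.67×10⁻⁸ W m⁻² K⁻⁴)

A ≈ 0.79

Flux at 0.328 AU: S = 1366/0.328² = 1.27×10⁴ W m⁻².
From T_eq⁴ = S(1−A)/(4σ): 1−A = 4σT_eq⁴/S.
1−A = 4 × 5.67×10⁻⁸ × (328)⁴ / 1.27×10⁴ = 0.207.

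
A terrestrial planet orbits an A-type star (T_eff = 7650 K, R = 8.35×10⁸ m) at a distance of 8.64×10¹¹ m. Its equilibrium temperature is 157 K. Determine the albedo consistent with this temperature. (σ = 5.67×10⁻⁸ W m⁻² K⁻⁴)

L = 4πR_⋆²σT_⋆⁴ = 4π(8.35×10⁸)² × 5.67×10⁻⁸ × (7650)⁴ = 1.70×10²⁷ W.
S = L/(4πd²) = 181 W m⁻².
From T_eq⁴ = S(1−A)/(4σ): 1−A = 4σT_eq⁴/S.
1−A = 4 × 5.67×10⁻⁸ × (157)⁴ / 181 = 0.760.

A ≈ 0.24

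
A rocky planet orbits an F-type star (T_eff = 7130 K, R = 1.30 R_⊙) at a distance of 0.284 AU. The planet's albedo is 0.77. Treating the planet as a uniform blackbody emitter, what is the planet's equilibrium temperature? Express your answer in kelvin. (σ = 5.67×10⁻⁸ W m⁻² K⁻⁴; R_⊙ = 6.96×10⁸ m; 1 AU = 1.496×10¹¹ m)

T_eq ≈ 510 K

R_⋆ = 1.30 × 6.96×10⁸ = 9.05×10⁸ m.
d = 0.284 AU = 4.25×10¹⁰ m.
L = 4πR_⋆²σT_⋆⁴ = 4π(9.05×10⁸)² × 5.67×10⁻⁸ × (7130)⁴ = 1.51×10²⁷ W.
S = L/(4πd²) = 6.65×10⁴ W m⁻².
Energy balance: absorbed = emitted ⇒ πR²·S(1−A) = 4πR²·σT_eq⁴, so T_eq⁴ = S(1−A)/(4σ).
T_eq = [6.65×10⁴ × 0.23 / (4 × 5.67×10⁻⁸)]^(1/4) = (6.74×10¹⁰)^(1/4) = 510 K.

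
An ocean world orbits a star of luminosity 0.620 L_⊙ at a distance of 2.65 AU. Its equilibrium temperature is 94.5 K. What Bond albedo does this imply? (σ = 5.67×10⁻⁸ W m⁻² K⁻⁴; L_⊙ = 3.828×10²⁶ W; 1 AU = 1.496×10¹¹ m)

A ≈ 0.85

d = 2.65 AU = 3.96×10¹¹ m.
L = 0.620 × 3.828×10²⁶ = 2.37×10²⁶ W.
Flux: S = L/(4πd²) = 2.37×10²⁶/(4π×(3.96×10¹¹)²) = 120 W m⁻².
From T_eq⁴ = S(1−A)/(4σ): 1−A = 4σT_eq⁴/S.
1−A = 4 × 5.67×10⁻⁸ × (94.5)⁴ / 120 = 0.151.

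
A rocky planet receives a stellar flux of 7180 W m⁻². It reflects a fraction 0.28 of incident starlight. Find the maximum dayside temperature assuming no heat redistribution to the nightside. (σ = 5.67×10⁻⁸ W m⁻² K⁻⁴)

T_ss ≈ 550 K

With no redistribution each surface element balances locally: S(1−A) = σT⁴.
T = [7180 × 0.72 / 5.67×10⁻⁸]^(1/4) = (9.12×10¹⁰)^(1/4) = 550 K.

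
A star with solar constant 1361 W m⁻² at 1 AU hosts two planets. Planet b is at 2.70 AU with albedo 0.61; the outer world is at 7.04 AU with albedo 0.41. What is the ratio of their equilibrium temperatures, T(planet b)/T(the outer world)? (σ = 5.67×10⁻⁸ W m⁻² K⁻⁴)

T₁/T₂ ≈ 1.456

T_eq = [S₀(1−A)/(4σd²)]^(1/4), so T ∝ (1−A)^(1/4) / √d.
T₁ = [1361×0.39/(4×5.67×10⁻⁸×2.70²)]^(1/4) = 133.86 K.
T₂ = [1361×0.59/(4×5.67×10⁻⁸×7.04²)]^(1/4) = 91.93 K.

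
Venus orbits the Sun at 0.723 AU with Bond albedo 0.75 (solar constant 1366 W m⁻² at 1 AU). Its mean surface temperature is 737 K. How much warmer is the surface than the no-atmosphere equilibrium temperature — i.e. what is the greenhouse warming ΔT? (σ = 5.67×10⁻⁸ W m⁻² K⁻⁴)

S = 1366/0.723² = 2613 W m⁻².
T_eq = [S(1−A)/(4σ)]^(1/4) = [2613×0.25/(4×5.67×10⁻⁸)]^(1/4) = 231.7 K.
ΔT = T_surf − T_eq = 737 − 231.7.

ΔT ≈ 505.3 K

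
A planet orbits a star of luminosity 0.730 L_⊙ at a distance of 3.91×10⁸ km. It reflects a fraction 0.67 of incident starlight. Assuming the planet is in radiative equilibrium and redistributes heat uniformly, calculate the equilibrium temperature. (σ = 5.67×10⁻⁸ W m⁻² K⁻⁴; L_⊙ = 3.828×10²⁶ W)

T_eq ≈ 121 K

d = 3.91×10⁸ km = 3.91×10¹¹ m.
L = 0.730 × 3.828×10²⁶ = 2.79×10²⁶ W.
Flux: S = L/(4πd²) = 2.79×10²⁶/(4π×(3.91×10¹¹)²) = 145 W m⁻².
Energy balance: absorbed = emitted ⇒ πR²·S(1−A) = 4πR²·σT_eq⁴, so T_eq⁴ = S(1−A)/(4σ).
T_eq = [145 × 0.33 / (4 × 5.67×10⁻⁸)]^(1/4) = (2.12×10⁸)^(1/4) = 121 K.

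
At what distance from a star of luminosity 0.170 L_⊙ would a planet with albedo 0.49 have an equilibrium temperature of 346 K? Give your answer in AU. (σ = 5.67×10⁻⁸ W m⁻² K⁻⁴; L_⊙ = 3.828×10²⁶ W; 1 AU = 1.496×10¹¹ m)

d ≈ 0.191 AU

L = 0.170 × 3.828×10²⁶ = 6.51×10²⁵ W.
From T_eq⁴ = L(1−A)/(16πσd²): d = √[L(1−A)/(16πσT_eq⁴)].
d = √[6.51×10²⁵ × 0.51 / (16π × 5.67×10⁻⁸ × (346)⁴)] = 2.85×10¹⁰ m = 0.191 AU.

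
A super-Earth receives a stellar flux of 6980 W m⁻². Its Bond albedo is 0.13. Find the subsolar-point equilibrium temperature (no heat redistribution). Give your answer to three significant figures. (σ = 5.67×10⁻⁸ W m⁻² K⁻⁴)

At the subsolar point the surface absorbs S(1−A) and emits σT⁴ per unit area — no factor of 4, since only the local patch is in balance.
T = [6980 × 0.87 / 5.67×10⁻⁸]^(1/4) = (1.07×10¹¹)^(1/4) = 572 K.

T_ss ≈ 572 K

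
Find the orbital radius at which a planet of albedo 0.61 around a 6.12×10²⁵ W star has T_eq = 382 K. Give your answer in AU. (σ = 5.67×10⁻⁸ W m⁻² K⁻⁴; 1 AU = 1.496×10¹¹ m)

d ≈ 0.133 AU

From T_eq⁴ = L(1−A)/(16πσd²): d = √[L(1−A)/(16πσT_eq⁴)].
d = √[6.12×10²⁵ × 0.39 / (16π × 5.67×10⁻⁸ × (382)⁴)] = 1.98×10¹⁰ m = 0.133 AU.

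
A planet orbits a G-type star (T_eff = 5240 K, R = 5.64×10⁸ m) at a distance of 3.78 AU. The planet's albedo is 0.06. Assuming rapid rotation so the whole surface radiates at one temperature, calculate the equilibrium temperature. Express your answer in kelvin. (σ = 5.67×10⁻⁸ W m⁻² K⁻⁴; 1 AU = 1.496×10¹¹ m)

d = 3.78 AU = 5.65×10¹¹ m.
L = 4πR_⋆²σT_⋆⁴ = 4π(5.64×10⁸)² × 5.67×10⁻⁸ × (5240)⁴ = 1.71×10²⁶ W.
S = L/(4πd²) = 42.5 W m⁻².
Energy balance: absorbed = emitted ⇒ πR²·S(1−A) = 4πR²·σT_eq⁴, so T_eq⁴ = S(1−A)/(4σ).
T_eq = [42.5 × 0.94 / (4 × 5.67×10⁻⁸)]^(1/4) = (1.76×10⁸)^(1/4) = 115 K.

T_eq ≈ 115 K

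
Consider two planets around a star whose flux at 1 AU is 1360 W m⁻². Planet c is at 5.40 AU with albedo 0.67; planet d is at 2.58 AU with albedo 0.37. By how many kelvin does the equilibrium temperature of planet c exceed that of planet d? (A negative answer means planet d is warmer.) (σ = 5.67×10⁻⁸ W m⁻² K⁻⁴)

ΔT ≈ -63.6 K

T_eq = [S₀(1−A)/(4σd²)]^(1/4), so T ∝ (1−A)^(1/4) / √d.
T₁ = [1360×0.33/(4×5.67×10⁻⁸×5.40²)]^(1/4) = 90.76 K.
T₂ = [1360×0.63/(4×5.67×10⁻⁸×2.58²)]^(1/4) = 154.35 K.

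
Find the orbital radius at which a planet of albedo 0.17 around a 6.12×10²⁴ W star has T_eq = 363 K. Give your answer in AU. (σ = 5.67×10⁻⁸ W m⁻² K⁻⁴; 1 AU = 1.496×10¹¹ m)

From T_eq⁴ = L(1−A)/(16πσd²): d = √[L(1−A)/(16πσT_eq⁴)].
d = √[6.12×10²⁴ × 0.83 / (16π × 5.67×10⁻⁸ × (363)⁴)] = 1.01×10¹⁰ m = 0.0677 AU.

d ≈ 0.0677 AU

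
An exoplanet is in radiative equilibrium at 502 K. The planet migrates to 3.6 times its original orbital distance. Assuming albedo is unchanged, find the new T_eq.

T_eq ≈ 265 K

T_eq ∝ L^(1/4) · d^(−1/2).
T′ = 502 / 3.6^(1/2) = 265 K.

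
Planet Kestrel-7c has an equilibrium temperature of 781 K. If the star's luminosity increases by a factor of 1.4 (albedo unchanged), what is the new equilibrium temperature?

T_eq ≈ 850 K

T_eq ∝ L^(1/4) · d^(−1/2).
T′ = 781 × 1.4^(1/4) = 850 K.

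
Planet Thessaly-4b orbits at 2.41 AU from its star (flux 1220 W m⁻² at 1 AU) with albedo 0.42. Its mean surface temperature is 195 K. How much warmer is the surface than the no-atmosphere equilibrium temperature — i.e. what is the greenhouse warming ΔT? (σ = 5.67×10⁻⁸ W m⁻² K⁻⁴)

ΔT ≈ 42.8 K

S = 1220/2.41² = 210.1 W m⁻².
T_eq = [S(1−A)/(4σ)]^(1/4) = [210.1×0.58/(4×5.67×10⁻⁸)]^(1/4) = 152.2 K.
ΔT = T_surf − T_eq = 195 − 152.2.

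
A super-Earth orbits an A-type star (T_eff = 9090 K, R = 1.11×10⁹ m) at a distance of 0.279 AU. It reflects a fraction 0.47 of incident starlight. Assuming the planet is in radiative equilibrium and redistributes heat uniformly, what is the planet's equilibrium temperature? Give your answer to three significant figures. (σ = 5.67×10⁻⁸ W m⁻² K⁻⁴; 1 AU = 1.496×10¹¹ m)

T_eq ≈ 894 K

d = 0.279 AU = 4.17×10¹⁰ m.
L = 4πR_⋆²σT_⋆⁴ = 4π(1.11×10⁹)² × 5.67×10⁻⁸ × (9090)⁴ = 5.99×10²⁷ W.
S = L/(4πd²) = 2.74×10⁵ W m⁻².
Energy balance: absorbed = emitted ⇒ πR²·S(1−A) = 4πR²·σT_eq⁴, so T_eq⁴ = S(1−A)/(4σ).
T_eq = [2.74×10⁵ × 0.53 / (4 × 5.67×10⁻⁸)]^(1/4) = (6.40×10¹¹)^(1/4) = 894 K.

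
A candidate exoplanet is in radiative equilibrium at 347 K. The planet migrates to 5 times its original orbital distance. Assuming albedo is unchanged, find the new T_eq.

T_eq ≈ 155 K

T_eq ∝ L^(1/4) · d^(−1/2).
T′ = 347 / 5^(1/2) = 155 K.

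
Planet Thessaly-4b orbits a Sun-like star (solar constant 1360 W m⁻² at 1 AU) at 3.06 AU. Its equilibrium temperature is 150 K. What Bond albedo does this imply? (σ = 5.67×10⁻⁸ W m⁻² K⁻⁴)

Flux at 3.06 AU: S = 1360/3.06² = 145 W m⁻².
From T_eq⁴ = S(1−A)/(4σ): 1−A = 4σT_eq⁴/S.
1−A = 4 × 5.67×10⁻⁸ × (150)⁴ / 145 = 0.791.

A ≈ 0.21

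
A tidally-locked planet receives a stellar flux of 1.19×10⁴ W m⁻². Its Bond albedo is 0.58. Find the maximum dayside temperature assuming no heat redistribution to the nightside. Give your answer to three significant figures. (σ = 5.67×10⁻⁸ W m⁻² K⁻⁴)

T_ss ≈ 545 K

With no redistribution each surface element balances locally: S(1−A) = σT⁴.
T = [1.19×10⁴ × 0.42 / 5.67×10⁻⁸]^(1/4) = (8.81×10¹⁰)^(1/4) = 545 K.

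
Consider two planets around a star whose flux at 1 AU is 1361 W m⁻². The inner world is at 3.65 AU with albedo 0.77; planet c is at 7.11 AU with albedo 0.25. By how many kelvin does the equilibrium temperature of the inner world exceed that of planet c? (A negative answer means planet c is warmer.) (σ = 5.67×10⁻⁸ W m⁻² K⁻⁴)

T_eq = [S₀(1−A)/(4σd²)]^(1/4), so T ∝ (1−A)^(1/4) / √d.
T₁ = [1361×0.23/(4×5.67×10⁻⁸×3.65²)]^(1/4) = 100.89 K.
T₂ = [1361×0.75/(4×5.67×10⁻⁸×7.11²)]^(1/4) = 97.14 K.

ΔT ≈ 3.8 K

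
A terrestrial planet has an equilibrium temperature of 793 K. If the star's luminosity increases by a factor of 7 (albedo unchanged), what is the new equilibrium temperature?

T_eq ≈ 1290 K

T_eq ∝ L^(1/4) · d^(−1/2).
T′ = 793 × 7^(1/4) = 1290 K.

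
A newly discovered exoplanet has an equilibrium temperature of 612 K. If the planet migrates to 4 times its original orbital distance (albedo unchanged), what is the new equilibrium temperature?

T_eq ∝ L^(1/4) · d^(−1/2).
T′ = 612 / 4^(1/2) = 306 K.

T_eq ≈ 306 K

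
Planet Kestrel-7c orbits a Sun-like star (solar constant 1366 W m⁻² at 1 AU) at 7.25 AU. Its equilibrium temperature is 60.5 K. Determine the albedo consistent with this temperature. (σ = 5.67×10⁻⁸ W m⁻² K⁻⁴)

Flux at 7.25 AU: S = 1366/7.25² = 26.0 W m⁻².
From T_eq⁴ = S(1−A)/(4σ): 1−A = 4σT_eq⁴/S.
1−A = 4 × 5.67×10⁻⁸ × (60.5)⁴ / 26.0 = 0.117.

A ≈ 0.88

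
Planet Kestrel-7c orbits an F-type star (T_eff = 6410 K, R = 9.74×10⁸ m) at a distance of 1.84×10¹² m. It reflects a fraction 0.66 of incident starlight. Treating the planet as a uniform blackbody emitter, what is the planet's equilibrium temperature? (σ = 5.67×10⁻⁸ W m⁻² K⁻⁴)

T_eq ≈ 79.6 K

L = 4πR_⋆²σT_⋆⁴ = 4π(9.74×10⁸)² × 5.67×10⁻⁸ × (6410)⁴ = 1.14×10²⁷ W.
S = L/(4πd²) = 26.8 W m⁻².
Energy balance: absorbed = emitted ⇒ πR²·S(1−A) = 4πR²·σT_eq⁴, so T_eq⁴ = S(1−A)/(4σ).
T_eq = [26.8 × 0.34 / (4 × 5.67×10⁻⁸)]^(1/4) = (4.02×10⁷)^(1/4) = 79.6 K.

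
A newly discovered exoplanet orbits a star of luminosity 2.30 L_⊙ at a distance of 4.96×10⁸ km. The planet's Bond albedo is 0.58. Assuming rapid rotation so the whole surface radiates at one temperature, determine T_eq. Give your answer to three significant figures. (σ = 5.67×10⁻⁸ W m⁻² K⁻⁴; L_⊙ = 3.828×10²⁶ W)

d = 4.96×10⁸ km = 4.96×10¹¹ m.
L = 2.30 × 3.828×10²⁶ = 8.80×10²⁶ W.
Flux: S = L/(4πd²) = 8.80×10²⁶/(4π×(4.96×10¹¹)²) = 285 W m⁻².
Energy balance: absorbed = emitted ⇒ πR²·S(1−A) = 4πR²·σT_eq⁴, so T_eq⁴ = S(1−A)/(4σ).
T_eq = [285 × 0.42 / (4 × 5.67×10⁻⁸)]^(1/4) = (5.27×10⁸)^(1/4) = 152 K.

T_eq ≈ 152 K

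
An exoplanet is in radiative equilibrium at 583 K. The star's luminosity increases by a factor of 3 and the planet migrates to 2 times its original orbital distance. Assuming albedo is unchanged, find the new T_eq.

T_eq ≈ 543 K

T_eq ∝ L^(1/4) · d^(−1/2).
T′ = 583 × 3^(1/4) / 2^(1/2) = 543 K.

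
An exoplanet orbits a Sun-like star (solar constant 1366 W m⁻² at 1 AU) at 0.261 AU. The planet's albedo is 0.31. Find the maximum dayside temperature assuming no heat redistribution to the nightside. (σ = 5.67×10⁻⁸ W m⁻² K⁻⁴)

T_ss ≈ 703 K

Flux at 0.261 AU: S = 1366/0.261² = 2.01×10⁴ W m⁻².
With no redistribution each surface element balances locally: S(1−A) = σT⁴.
T = [2.01×10⁴ × 0.69 / 5.67×10⁻⁸]^(1/4) = (2.44×10¹¹)^(1/4) = 703 K.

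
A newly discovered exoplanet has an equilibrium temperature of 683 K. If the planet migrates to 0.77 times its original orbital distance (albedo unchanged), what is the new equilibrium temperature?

T_eq ∝ L^(1/4) · d^(−1/2).
T′ = 683 / 0.77^(1/2) = 778 K.

T_eq ≈ 778 K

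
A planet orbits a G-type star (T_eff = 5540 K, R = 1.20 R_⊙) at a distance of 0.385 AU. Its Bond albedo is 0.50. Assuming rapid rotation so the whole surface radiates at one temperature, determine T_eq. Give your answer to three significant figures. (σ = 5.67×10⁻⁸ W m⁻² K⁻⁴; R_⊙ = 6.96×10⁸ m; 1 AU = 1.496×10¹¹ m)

R_⋆ = 1.20 × 6.96×10⁸ = 8.35×10⁸ m.
d = 0.385 AU = 5.76×10¹⁰ m.
L = 4πR_⋆²σT_⋆⁴ = 4π(8.35×10⁸)² × 5.67×10⁻⁸ × (5540)⁴ = 4.68×10²⁶ W.
S = L/(4πd²) = 1.12×10⁴ W m⁻².
Energy balance: absorbed = emitted ⇒ πR²·S(1−A) = 4πR²·σT_eq⁴, so T_eq⁴ = S(1−A)/(4σ).
T_eq = [1.12×10⁴ × 0.50 / (4 × 5.67×10⁻⁸)]^(1/4) = (2.48×10¹⁰)^(1/4) = 397 K.

T_eq ≈ 397 K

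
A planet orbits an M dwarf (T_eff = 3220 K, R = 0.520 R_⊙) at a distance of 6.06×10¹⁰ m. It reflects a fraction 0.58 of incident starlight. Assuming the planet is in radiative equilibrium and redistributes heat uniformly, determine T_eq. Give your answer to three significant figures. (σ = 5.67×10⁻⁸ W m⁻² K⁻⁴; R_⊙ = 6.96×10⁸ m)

T_eq ≈ 142 K

R_⋆ = 0.520 × 6.96×10⁸ = 3.62×10⁸ m.
L = 4πR_⋆²σT_⋆⁴ = 4π(3.62×10⁸)² × 5.67×10⁻⁸ × (3220)⁴ = 1.00×10²⁵ W.
S = L/(4πd²) = 217 W m⁻².
Energy balance: absorbed = emitted ⇒ πR²·S(1−A) = 4πR²·σT_eq⁴, so T_eq⁴ = S(1−A)/(4σ).
T_eq = [217 × 0.42 / (4 × 5.67×10⁻⁸)]^(1/4) = (4.03×10⁸)^(1/4) = 142 K.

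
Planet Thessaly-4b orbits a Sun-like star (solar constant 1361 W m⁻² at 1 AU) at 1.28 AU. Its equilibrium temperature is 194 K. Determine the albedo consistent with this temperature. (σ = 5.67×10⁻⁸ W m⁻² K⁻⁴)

A ≈ 0.61

Flux at 1.28 AU: S = 1361/1.28² = 831 W m⁻².
From T_eq⁴ = S(1−A)/(4σ): 1−A = 4σT_eq⁴/S.
1−A = 4 × 5.67×10⁻⁸ × (194)⁴ / 831 = 0.387.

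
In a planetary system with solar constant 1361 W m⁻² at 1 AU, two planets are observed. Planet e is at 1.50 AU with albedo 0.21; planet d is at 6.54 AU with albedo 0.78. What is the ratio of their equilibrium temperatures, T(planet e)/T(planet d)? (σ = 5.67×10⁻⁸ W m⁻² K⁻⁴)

T_eq = [S₀(1−A)/(4σd²)]^(1/4), so T ∝ (1−A)^(1/4) / √d.
T₁ = [1361×0.79/(4×5.67×10⁻⁸×1.50²)]^(1/4) = 214.25 K.
T₂ = [1361×0.22/(4×5.67×10⁻⁸×6.54²)]^(1/4) = 74.54 K.

T₁/T₂ ≈ 2.874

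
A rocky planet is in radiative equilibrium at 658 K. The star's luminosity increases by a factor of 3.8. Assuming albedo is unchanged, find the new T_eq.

T_eq ∝ L^(1/4) · d^(−1/2).
T′ = 658 × 3.8^(1/4) = 919 K.

T_eq ≈ 919 K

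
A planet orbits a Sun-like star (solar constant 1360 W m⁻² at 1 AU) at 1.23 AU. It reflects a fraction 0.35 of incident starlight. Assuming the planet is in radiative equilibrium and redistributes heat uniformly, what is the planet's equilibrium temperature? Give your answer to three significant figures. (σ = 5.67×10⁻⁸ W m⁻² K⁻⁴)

Flux at 1.23 AU: S = 1360/1.23² = 899 W m⁻².
Energy balance: absorbed = emitted ⇒ πR²·S(1−A) = 4πR²·σT_eq⁴, so T_eq⁴ = S(1−A)/(4σ).
T_eq = [899 × 0.65 / (4 × 5.67×10⁻⁸)]^(1/4) = (2.58×10⁹)^(1/4) = 225 K.

T_eq ≈ 225 K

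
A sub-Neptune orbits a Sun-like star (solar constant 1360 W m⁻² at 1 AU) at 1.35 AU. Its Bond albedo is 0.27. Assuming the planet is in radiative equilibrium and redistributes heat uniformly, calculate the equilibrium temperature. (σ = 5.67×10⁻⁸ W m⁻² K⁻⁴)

T_eq ≈ 221 K

Flux at 1.35 AU: S = 1360/1.35² = 746 W m⁻².
Energy balance: absorbed = emitted ⇒ πR²·S(1−A) = 4πR²·σT_eq⁴, so T_eq⁴ = S(1−A)/(4σ).
T_eq = [746 × 0.73 / (4 × 5.67×10⁻⁸)]^(1/4) = (2.40×10⁹)^(1/4) = 221 K.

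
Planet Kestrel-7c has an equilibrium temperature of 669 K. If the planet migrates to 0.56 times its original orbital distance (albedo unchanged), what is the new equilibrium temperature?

T_eq ≈ 894 K

T_eq ∝ L^(1/4) · d^(−1/2).
T′ = 669 / 0.56^(1/2) = 894 K.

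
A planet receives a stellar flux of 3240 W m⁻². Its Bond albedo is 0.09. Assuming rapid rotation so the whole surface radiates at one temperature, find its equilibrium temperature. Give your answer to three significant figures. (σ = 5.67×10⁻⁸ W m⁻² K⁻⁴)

Energy balance: absorbed = emitted ⇒ πR²·S(1−A) = 4πR²·σT_eq⁴, so T_eq⁴ = S(1−A)/(4σ).
T_eq = [3240 × 0.91 / (4 × 5.67×10⁻⁸)]^(1/4) = (1.30×10¹⁰)^(1/4) = 338 K.

T_eq ≈ 338 K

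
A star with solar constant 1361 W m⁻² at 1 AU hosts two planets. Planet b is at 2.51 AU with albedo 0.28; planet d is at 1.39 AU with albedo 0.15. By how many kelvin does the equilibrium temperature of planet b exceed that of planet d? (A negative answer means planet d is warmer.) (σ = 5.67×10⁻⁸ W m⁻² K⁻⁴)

ΔT ≈ -64.8 K

T_eq = [S₀(1−A)/(4σd²)]^(1/4), so T ∝ (1−A)^(1/4) / √d.
T₁ = [1361×0.72/(4×5.67×10⁻⁸×2.51²)]^(1/4) = 161.83 K.
T₂ = [1361×0.85/(4×5.67×10⁻⁸×1.39²)]^(1/4) = 226.67 K.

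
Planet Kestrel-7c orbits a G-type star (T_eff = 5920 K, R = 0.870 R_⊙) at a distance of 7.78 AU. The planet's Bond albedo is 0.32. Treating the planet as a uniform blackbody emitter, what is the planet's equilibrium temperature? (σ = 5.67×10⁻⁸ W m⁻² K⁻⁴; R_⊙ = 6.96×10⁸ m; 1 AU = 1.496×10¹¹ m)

R_⋆ = 0.870 × 6.96×10⁸ = 6.06×10⁸ m.
d = 7.78 AU = 1.16×10¹² m.
L = 4πR_⋆²σT_⋆⁴ = 4π(6.06×10⁸)² × 5.67×10⁻⁸ × (5920)⁴ = 3.21×10²⁶ W.
S = L/(4πd²) = 18.8 W m⁻².
Energy balance: absorbed = emitted ⇒ πR²·S(1−A) = 4πR²·σT_eq⁴, so T_eq⁴ = S(1−A)/(4σ).
T_eq = [18.8 × 0.68 / (4 × 5.67×10⁻⁸)]^(1/4) = (5.65×10⁷)^(1/4) = 86.7 K.

T_eq ≈ 86.7 K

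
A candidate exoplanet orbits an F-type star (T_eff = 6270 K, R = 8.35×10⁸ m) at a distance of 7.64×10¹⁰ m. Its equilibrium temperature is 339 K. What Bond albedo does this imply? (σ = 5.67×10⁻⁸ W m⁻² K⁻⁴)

L = 4πR_⋆²σT_⋆⁴ = 4π(8.35×10⁸)² × 5.67×10⁻⁸ × (6270)⁴ = 7.68×10²⁶ W.
S = L/(4πd²) = 1.05×10⁴ W m⁻².
From T_eq⁴ = S(1−A)/(4σ): 1−A = 4σT_eq⁴/S.
1−A = 4 × 5.67×10⁻⁸ × (339)⁴ / 1.05×10⁴ = 0.286.

A ≈ 0.71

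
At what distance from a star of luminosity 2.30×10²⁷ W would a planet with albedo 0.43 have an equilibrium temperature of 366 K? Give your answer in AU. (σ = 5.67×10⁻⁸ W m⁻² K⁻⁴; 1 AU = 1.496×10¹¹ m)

From T_eq⁴ = L(1−A)/(16πσd²): d = √[L(1−A)/(16πσT_eq⁴)].
d = √[2.30×10²⁷ × 0.57 / (16π × 5.67×10⁻⁸ × (366)⁴)] = 1.60×10¹¹ m = 1.07 AU.

d ≈ 1.07 AU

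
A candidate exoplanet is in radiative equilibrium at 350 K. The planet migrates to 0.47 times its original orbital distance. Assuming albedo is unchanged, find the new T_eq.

T_eq ∝ L^(1/4) · d^(−1/2).
T′ = 350 / 0.47^(1/2) = 511 K.

T_eq ≈ 511 K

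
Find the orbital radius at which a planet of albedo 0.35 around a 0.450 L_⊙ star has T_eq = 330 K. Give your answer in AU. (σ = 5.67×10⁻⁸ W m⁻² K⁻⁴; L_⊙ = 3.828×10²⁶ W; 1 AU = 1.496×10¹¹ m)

d ≈ 0.385 AU

L = 0.450 × 3.828×10²⁶ = 1.72×10²⁶ W.
From T_eq⁴ = L(1−A)/(16πσd²): d = √[L(1−A)/(16πσT_eq⁴)].
d = √[1.72×10²⁶ × 0.65 / (16π × 5.67×10⁻⁸ × (330)⁴)] = 5.76×10¹⁰ m = 0.385 AU.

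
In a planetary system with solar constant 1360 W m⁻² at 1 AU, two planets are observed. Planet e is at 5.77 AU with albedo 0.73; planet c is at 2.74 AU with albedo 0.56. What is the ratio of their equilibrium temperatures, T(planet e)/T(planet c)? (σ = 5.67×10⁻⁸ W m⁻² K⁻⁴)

T_eq = [S₀(1−A)/(4σd²)]^(1/4), so T ∝ (1−A)^(1/4) / √d.
T₁ = [1360×0.27/(4×5.67×10⁻⁸×5.77²)]^(1/4) = 83.51 K.
T₂ = [1360×0.44/(4×5.67×10⁻⁸×2.74²)]^(1/4) = 136.92 K.

T₁/T₂ ≈ 0.610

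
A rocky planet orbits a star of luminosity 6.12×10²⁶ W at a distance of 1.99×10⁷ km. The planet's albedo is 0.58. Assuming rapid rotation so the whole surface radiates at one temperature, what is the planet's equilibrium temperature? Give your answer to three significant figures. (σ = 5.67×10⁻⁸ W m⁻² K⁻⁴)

d = 1.99×10⁷ km = 1.99×10¹⁰ m.
Flux: S = L/(4πd²) = 6.12×10²⁶/(4π×(1.99×10¹⁰)²) = 1.23×10⁵ W m⁻².
Energy balance: absorbed = emitted ⇒ πR²·S(1−A) = 4πR²·σT_eq⁴, so T_eq⁴ = S(1−A)/(4σ).
T_eq = [1.23×10⁵ × 0.42 / (4 × 5.67×10⁻⁸)]^(1/4) = (2.28×10¹¹)^(1/4) = 691 K.

T_eq ≈ 691 K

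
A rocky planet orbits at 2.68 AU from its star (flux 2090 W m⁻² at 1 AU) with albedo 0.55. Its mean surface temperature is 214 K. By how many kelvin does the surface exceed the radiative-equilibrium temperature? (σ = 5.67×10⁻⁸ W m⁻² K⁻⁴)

ΔT ≈ 59.0 K

S = 2090/2.68² = 291.0 W m⁻².
T_eq = [S(1−A)/(4σ)]^(1/4) = [291.0×0.45/(4×5.67×10⁻⁸)]^(1/4) = 155.0 K.
ΔT = T_surf − T_eq = 214 − 155.0.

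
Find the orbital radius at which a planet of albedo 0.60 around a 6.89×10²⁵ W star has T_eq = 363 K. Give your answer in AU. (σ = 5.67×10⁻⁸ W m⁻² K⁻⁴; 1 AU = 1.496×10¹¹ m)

d ≈ 0.158 AU

From T_eq⁴ = L(1−A)/(16πσd²): d = √[L(1−A)/(16πσT_eq⁴)].
d = √[6.89×10²⁵ × 0.40 / (16π × 5.67×10⁻⁸ × (363)⁴)] = 2.36×10¹⁰ m = 0.158 AU.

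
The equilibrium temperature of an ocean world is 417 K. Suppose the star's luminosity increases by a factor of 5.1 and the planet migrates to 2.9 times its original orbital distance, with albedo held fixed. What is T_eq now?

T_eq ∝ L^(1/4) · d^(−1/2).
T′ = 417 × 5.1^(1/4) / 2.9^(1/2) = 368 K.

T_eq ≈ 368 K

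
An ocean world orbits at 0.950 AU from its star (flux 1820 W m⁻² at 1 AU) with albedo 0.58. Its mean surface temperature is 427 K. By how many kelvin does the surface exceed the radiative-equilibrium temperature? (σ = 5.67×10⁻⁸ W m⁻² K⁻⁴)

S = 1820/0.950² = 2017 W m⁻².
T_eq = [S(1−A)/(4σ)]^(1/4) = [2017×0.42/(4×5.67×10⁻⁸)]^(1/4) = 247.2 K.
ΔT = T_surf − T_eq = 427 − 247.2.

ΔT ≈ 179.8 K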